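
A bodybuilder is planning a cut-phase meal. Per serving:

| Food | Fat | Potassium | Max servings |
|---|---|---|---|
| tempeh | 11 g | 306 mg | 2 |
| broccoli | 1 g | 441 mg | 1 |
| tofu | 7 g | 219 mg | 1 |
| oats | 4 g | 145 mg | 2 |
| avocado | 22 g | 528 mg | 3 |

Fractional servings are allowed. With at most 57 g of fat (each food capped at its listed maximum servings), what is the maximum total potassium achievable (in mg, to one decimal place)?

Potassium per g fat: broccoli 441, oats 36.25, tofu 31.29, tempeh 27.82, avocado 24.
Take 1 serving of broccoli: uses 1 g fat, +441.0 mg potassium (running total 441.0 mg).
Take 2 servings of oats: uses 8 g fat, +290.0 mg potassium (running total 731.0 mg).
Take 1 serving of tofu: uses 7 g fat, +219.0 mg potassium (running total 950.0 mg).
Take 2 servings of tempeh: uses 22 g fat, +612.0 mg potassium (running total 1562.0 mg).
Take 0.8636 servings of avocado: uses 19 g fat, +456.0 mg potassium (running total 2018.0 mg).
Filling greedily by potassium-per-g fat is optimal for one linear limit, giving 2018.0 mg.

2018.0 mg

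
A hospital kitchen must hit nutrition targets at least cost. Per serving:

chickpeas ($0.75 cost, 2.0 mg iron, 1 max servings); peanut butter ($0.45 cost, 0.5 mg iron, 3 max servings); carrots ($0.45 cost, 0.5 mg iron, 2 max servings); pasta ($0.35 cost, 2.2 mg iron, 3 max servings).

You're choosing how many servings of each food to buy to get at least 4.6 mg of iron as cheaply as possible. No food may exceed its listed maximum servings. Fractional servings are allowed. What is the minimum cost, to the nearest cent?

Cost per mg of iron: pasta $0.1591, chickpeas $0.3750, peanut butter $0.9000, carrots $0.9000.
Take 2.091 servings of pasta: +4.6 mg iron for $0.73 (total $0.73, still need 0.0 mg).
Greedy by cheapest-per-mg is optimal for a single linear constraint, so the minimum cost is $0.73.

$0.73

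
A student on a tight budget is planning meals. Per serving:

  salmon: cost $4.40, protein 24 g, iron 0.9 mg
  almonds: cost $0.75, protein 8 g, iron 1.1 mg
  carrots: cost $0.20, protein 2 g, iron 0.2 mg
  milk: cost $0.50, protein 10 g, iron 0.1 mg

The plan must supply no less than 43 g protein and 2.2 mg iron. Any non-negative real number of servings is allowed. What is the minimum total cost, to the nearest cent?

$2.76

Compare the cost at each extreme point of the feasible region.
salmon only: max(43/24, 2.2/0.9) = 2.444 servings → $10.76.
almonds only: max(43/8, 2.2/1.1) = 5.375 servings → $4.03.
carrots only: max(43/2, 2.2/0.2) = 21.5 servings → $4.30.
milk only: max(43/10, 2.2/0.1) = 22 servings → $11.00.
salmon + almonds with both tight: 1.547 servings and 0.7344 servings → $7.36.
salmon + carrots with both tight: 1.4 servings and 4.7 servings → $7.10.
salmon + milk: the both-tight solution has a negative serving — not a feasible corner.
almonds + carrots: the both-tight solution has a negative serving — not a feasible corner.
almonds + milk with both tight: 1.735 servings and 2.912 servings → $2.76.
carrots + milk with both tight: 9.833 servings and 2.333 servings → $3.13.
Cheapest feasible corner: $2.76.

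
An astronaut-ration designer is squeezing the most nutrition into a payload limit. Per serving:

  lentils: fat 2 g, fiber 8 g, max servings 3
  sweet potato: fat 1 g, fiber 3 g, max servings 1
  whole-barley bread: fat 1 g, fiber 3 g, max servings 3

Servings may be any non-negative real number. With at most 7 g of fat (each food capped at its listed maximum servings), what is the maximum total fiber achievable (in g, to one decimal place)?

27.0 g

Fiber per g fat: lentils 4, sweet potato 3, whole-barley bread 3.
Take 3 servings of lentils: uses 6 g fat, +24.0 g fiber (running total 24.0 g).
Take 1 serving of sweet potato: uses 1 g fat, +3.0 g fiber (running total 27.0 g).
Filling greedily by fiber-per-g fat is optimal for one linear limit, giving 27.0 g.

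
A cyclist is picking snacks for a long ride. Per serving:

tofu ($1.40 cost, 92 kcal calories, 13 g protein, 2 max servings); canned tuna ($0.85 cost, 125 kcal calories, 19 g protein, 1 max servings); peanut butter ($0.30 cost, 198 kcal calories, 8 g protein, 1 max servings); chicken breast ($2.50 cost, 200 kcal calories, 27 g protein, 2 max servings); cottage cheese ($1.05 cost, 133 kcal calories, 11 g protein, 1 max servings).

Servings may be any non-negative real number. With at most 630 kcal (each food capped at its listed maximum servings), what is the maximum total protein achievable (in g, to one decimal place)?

Protein per kcal: canned tuna 0.152, tofu 0.1413, chicken breast 0.135, cottage cheese 0.08271, peanut butter 0.0404.
Take 1 serving of canned tuna: uses 125 kcal, +19.0 g protein (running total 19.0 g).
Take 2 servings of tofu: uses 184 kcal, +26.0 g protein (running total 45.0 g).
Take 1.605 servings of chicken breast: uses 321 kcal, +43.3 g protein (running total 88.3 g).
Greedy by best ratio exhausts the calories allowance optimally: 88.3 g.

88.3 g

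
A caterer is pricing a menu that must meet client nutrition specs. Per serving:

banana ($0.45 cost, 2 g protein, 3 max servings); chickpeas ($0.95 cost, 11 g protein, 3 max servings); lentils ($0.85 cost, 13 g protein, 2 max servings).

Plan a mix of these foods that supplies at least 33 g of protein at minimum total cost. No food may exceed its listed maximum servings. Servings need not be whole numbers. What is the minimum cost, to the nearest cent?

Cost per g of protein: lentils $0.0654, chickpeas $0.0864, banana $0.2250.
Take 2 servings of lentils: +26.0 g protein for $1.70 (total $1.70, still need 7.0 g).
Take 0.6364 servings of chickpeas: +7.0 g protein for $0.60 (total $2.30, still need 0.0 g).
Greedy by cheapest-per-g is optimal for a single linear constraint, so the minimum cost is $2.30.

$2.30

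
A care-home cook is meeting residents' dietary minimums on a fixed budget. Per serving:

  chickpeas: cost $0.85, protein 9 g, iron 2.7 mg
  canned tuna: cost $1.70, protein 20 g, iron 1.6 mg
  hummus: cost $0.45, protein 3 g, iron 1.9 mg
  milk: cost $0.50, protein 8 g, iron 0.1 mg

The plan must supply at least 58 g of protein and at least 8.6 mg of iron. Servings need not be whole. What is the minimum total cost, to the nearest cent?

$4.50

With two linear requirements the optimum uses one or two foods; enumerate the corners.
chickpeas only: max(58/9, 8.6/2.7) = 6.444 servings → $5.48.
canned tuna only: max(58/20, 8.6/1.6) = 5.375 servings → $9.14.
hummus only: max(58/3, 8.6/1.9) = 19.33 servings → $8.70.
milk only: max(58/8, 8.6/0.1) = 86 servings → $43.00.
chickpeas + canned tuna with both tight: 2 servings and 2 servings → $5.10.
chickpeas + hummus: the both-tight solution has a negative serving — not a feasible corner.
chickpeas + milk with both tight: 3.043 servings and 3.826 servings → $4.50.
canned tuna + hummus with both tight: 2.542 servings and 2.386 servings → $5.40.
canned tuna + milk: intersection lies outside the first quadrant.
hummus + milk with both tight: 4.228 servings and 5.664 servings → $4.73.
So the least-cost plan costs $4.50.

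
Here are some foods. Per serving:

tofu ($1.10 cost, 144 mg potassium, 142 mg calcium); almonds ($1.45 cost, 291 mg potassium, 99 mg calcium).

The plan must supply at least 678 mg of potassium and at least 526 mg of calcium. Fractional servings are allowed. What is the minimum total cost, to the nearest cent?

tofu only: max(678/144, 526/142) = 4.708 servings → $5.18.
almonds only: max(678/291, 526/99) = 5.313 servings → $7.70.
tofu + almonds with both tight: 3.175 servings and 0.7586 servings → $4.59.
Cheapest feasible corner: $4.59.

$4.59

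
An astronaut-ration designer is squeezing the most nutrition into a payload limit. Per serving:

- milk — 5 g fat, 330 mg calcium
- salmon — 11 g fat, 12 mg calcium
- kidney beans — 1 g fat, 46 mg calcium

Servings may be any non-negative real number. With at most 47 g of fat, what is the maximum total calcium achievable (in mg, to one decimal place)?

Calcium per g fat: milk 66, kidney beans 46, salmon 1.091.
With no serving limits, spend the whole fat allowance on milk: 47 g / 5 g × 330 mg = 3102.0 mg.

3102.0 mg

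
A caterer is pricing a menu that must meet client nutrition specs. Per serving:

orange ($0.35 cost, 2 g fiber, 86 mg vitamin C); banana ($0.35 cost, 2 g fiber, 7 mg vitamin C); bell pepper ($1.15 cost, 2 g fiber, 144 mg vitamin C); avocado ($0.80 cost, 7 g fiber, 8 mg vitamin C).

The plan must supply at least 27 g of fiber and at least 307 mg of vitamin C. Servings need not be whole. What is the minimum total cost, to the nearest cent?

Two binding constraints pin down two serving amounts, so the optimal mix uses at most two foods. The candidates are each food alone (scaled to the tighter of fiber/vitamin C) and each pair with both constraints tight.
orange only: max(27/2, 307/86) = 13.5 servings → $4.72.
banana only: max(27/2, 307/7) = 43.86 servings → $15.35.
bell pepper only: max(27/2, 307/144) = 13.5 servings → $15.53.
avocado only: max(27/7, 307/8) = 38.38 servings → $30.70.
orange + banana with both tight: 2.69 servings and 10.81 servings → $4.72.
orange + bell pepper: the both-tight solution has a negative serving — not a feasible corner.
orange + avocado with both tight: 3.299 servings and 2.915 servings → $3.49.
banana + bell pepper with both tight: 11.95 servings and 1.551 servings → $5.97.
banana + avocado: the both-tight solution has a negative serving — not a feasible corner.
bell pepper + avocado with both tight: 1.949 servings and 3.3 servings → $4.88.
So the least-cost plan costs $3.49.

$3.49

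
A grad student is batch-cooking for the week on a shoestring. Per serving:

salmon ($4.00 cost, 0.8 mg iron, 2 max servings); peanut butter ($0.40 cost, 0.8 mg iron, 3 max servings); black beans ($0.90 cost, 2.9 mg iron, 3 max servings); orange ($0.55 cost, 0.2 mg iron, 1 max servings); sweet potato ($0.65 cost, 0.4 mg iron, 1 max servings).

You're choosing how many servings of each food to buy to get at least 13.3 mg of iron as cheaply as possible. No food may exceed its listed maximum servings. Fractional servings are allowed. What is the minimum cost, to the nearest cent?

$13.10

Cost per mg of iron: black beans $0.3103, peanut butter $0.5000, sweet potato $1.6250, orange $2.7500, salmon $5.0000.
Take 3 servings of black beans: +8.7 mg iron for $2.70 (total $2.70, still need 4.6 mg).
Take 3 servings of peanut butter: +2.4 mg iron for $1.20 (total $3.90, still need 2.2 mg).
Take 1 serving of sweet potato: +0.4 mg iron for $0.65 (total $4.55, still need 1.8 mg).
Take 1 serving of orange: +0.2 mg iron for $0.55 (total $5.10, still need 1.6 mg).
Take 2 servings of salmon: +1.6 mg iron for $8.00 (total $13.10, still need 0.0 mg).
Greedy by cheapest-per-mg is optimal for a single linear constraint, so the minimum cost is $13.10.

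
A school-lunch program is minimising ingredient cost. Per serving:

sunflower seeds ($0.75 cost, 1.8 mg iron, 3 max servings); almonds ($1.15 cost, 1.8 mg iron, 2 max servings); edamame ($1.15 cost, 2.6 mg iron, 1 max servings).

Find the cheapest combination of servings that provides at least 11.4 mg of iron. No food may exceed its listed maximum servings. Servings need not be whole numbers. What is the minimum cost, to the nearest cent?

Cost per mg of iron: sunflower seeds $0.4167, edamame $0.4423, almonds $0.6389.
Take 3 servings of sunflower seeds: +5.4 mg iron for $2.25 (total $2.25, still need 6.0 mg).
Take 1 serving of edamame: +2.6 mg iron for $1.15 (total $3.40, still need 3.4 mg).
Take 1.889 servings of almonds: +3.4 mg iron for $2.17 (total $5.57, still need 0.0 mg).
Greedy by cheapest-per-mg is optimal for a single linear constraint, so the minimum cost is $5.57.

$5.57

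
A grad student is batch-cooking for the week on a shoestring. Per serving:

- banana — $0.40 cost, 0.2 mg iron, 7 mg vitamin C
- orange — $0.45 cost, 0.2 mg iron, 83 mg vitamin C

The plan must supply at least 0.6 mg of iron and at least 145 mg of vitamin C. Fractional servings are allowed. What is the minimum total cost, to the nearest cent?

banana only: max(0.6/0.2, 145/7) = 20.71 servings → $8.29.
orange only: max(0.6/0.2, 145/83) = 3 servings → $1.35.
banana + orange with both tight: 1.368 servings and 1.632 servings → $1.28.
So the least-cost plan costs $1.28.

$1.28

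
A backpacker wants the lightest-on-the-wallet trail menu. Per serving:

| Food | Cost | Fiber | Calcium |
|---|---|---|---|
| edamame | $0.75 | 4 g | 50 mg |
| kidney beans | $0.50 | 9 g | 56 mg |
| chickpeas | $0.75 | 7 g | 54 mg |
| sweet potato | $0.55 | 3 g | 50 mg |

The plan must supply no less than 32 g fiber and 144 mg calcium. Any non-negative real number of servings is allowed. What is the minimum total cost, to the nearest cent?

An LP optimum is at a vertex; with two nutrient constraints at most two foods are used. Check each candidate.
edamame only: max(32/4, 144/50) = 8 servings → $6.00.
kidney beans only: max(32/9, 144/56) = 3.556 servings → $1.78.
chickpeas only: max(32/7, 144/54) = 4.571 servings → $3.43.
sweet potato only: max(32/3, 144/50) = 10.67 servings → $5.87.
edamame + kidney beans: intersection lies outside the first quadrant.
edamame + chickpeas: the both-tight solution has a negative serving — not a feasible corner.
edamame + sweet potato: intersection lies outside the first quadrant.
kidney beans + chickpeas: intersection lies outside the first quadrant.
kidney beans + sweet potato with both targets exact would need a negative amount; discard.
chickpeas + sweet potato with both targets exact would need a negative amount; discard.
So the least-cost plan costs $1.78.

$1.78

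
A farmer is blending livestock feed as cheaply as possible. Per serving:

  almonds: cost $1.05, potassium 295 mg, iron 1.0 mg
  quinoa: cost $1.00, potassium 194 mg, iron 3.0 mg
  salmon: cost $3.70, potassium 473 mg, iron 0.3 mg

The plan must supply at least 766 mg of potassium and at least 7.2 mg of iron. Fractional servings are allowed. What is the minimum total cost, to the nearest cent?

$3.33

The cheapest plan sits at a corner of the feasible region — with two constraints it uses at most two foods.
almonds only: max(766/295, 7.2/1.0) = 7.2 servings → $7.56.
quinoa only: max(766/194, 7.2/3.0) = 3.948 servings → $3.95.
salmon only: max(766/473, 7.2/0.3) = 24 servings → $88.80.
almonds + quinoa with both tight: 1.304 servings and 1.965 servings → $3.33.
almonds + salmon with both targets exact would need a negative amount; discard.
quinoa + salmon with both tight: 2.334 servings and 0.6623 servings → $4.78.
The minimum over all feasible corners is $3.33.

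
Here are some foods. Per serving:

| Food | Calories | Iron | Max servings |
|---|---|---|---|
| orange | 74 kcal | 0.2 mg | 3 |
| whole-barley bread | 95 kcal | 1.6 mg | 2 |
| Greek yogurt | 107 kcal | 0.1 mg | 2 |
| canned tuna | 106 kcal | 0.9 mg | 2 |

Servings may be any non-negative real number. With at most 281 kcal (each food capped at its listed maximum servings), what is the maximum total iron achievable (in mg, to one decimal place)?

Iron per kcal: whole-barley bread 0.01684, canned tuna 0.008491, orange 0.002703, Greek yogurt 0.0009346.
Take 2 servings of whole-barley bread: uses 190 kcal, +3.2 mg iron (running total 3.2 mg).
Take 0.8585 servings of canned tuna: uses 91 kcal, +0.8 mg iron (running total 4.0 mg).
Greedy by best ratio exhausts the calories allowance optimally: 4.0 mg.

4.0 mg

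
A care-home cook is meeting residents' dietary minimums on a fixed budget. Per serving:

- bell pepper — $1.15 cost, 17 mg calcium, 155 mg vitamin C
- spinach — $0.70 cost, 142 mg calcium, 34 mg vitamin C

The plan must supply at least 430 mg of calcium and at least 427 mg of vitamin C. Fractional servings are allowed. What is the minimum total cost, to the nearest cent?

$4.41

An LP optimum is at a vertex; with two nutrient constraints at most two foods are used. Check each candidate.
bell pepper only: max(430/17, 427/155) = 25.29 servings → $29.09.
spinach only: max(430/142, 427/34) = 12.56 servings → $8.79.
bell pepper + spinach with both tight: 2.147 servings and 2.771 servings → $4.41.
Cheapest feasible corner: $4.41.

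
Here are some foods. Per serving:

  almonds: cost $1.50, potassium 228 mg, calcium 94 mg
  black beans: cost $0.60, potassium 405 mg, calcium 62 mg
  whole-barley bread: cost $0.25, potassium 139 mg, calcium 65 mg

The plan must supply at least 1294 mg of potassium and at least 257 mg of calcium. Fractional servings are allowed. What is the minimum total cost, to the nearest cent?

$1.98

At the optimum either one food covers both requirements or two foods hit both targets exactly; no other combination can be cheaper.
almonds only: max(1294/228, 257/94) = 5.675 servings → $8.51.
black beans only: max(1294/405, 257/62) = 4.145 servings → $2.49.
whole-barley bread only: max(1294/139, 257/65) = 9.309 servings → $2.33.
almonds + black beans with both tight: 0.9968 servings and 2.634 servings → $3.08.
almonds + whole-barley bread: intersection lies outside the first quadrant.
black beans + whole-barley bread with both tight: 2.733 servings and 1.347 servings → $1.98.
So the least-cost plan costs $1.98.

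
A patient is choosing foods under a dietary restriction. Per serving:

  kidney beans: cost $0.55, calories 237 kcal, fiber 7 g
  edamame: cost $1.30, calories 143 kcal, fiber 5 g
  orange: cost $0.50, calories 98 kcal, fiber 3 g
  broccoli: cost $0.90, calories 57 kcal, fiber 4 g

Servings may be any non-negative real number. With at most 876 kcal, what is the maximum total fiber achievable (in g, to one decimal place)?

61.5 g

Fiber per kcal: broccoli 0.07018, edamame 0.03497, orange 0.03061, kidney beans 0.02954.
With no serving limits, spend the whole calories allowance on broccoli: 876 kcal / 57 kcal × 4 g = 61.5 g.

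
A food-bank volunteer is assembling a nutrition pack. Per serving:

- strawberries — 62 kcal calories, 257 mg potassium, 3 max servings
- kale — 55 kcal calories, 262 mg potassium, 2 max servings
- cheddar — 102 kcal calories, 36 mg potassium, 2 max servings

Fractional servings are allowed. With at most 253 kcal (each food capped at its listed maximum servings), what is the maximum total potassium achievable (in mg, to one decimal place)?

Potassium per kcal: kale 4.764, strawberries 4.145, cheddar 0.3529.
Take 2 servings of kale: uses 110 kcal, +524.0 mg potassium (running total 524.0 mg).
Take 2.306 servings of strawberries: uses 143 kcal, +592.8 mg potassium (running total 1116.8 mg).
Filling greedily by potassium-per-kcal is optimal for one linear limit, giving 1116.8 mg.

1116.8 mg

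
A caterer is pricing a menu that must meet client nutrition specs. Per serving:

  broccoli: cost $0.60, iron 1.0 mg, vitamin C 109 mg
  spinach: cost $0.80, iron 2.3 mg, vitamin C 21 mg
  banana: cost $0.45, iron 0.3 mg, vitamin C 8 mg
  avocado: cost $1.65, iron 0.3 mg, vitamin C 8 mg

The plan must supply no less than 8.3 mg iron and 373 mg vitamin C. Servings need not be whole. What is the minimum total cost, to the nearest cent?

For a min-cost LP with two ≥-constraints, a basic feasible solution has at most two positive variables.
broccoli only: max(8.3/1.0, 373/109) = 8.3 servings → $4.98.
spinach only: max(8.3/2.3, 373/21) = 17.76 servings → $14.21.
banana only: max(8.3/0.3, 373/8) = 46.62 servings → $20.98.
avocado only: max(8.3/0.3, 373/8) = 46.62 servings → $76.93.
broccoli + spinach with both tight: 2.976 servings and 2.315 servings → $3.64.
broccoli + banana with both tight: 1.842 servings and 21.53 servings → $10.79.
broccoli + avocado with both tight: 1.842 servings and 21.53 servings → $36.62.
spinach + banana with both targets exact would need a negative amount; discard.
spinach + avocado: intersection lies outside the first quadrant.
banana + avocado (both tight): parallel constraints — no distinct corner.
So the least-cost plan costs $3.64.

$3.64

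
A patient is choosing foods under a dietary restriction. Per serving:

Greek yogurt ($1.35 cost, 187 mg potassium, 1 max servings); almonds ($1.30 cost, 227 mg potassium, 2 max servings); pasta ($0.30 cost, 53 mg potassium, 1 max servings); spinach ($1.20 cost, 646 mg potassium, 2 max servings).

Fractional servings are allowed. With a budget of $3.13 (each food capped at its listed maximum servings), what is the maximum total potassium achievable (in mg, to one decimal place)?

1420.1 mg

Potassium per dollar: spinach 538.3, pasta 176.7, almonds 174.6, Greek yogurt 138.5.
Take 2 servings of spinach: spends $2.40, +1292.0 mg potassium (running total 1292.0 mg).
Take 1 serving of pasta: spends $0.30, +53.0 mg potassium (running total 1345.0 mg).
Take 0.3308 servings of almonds: spends $0.43, +75.1 mg potassium (running total 1420.1 mg).
Filling greedily by potassium-per-dollar is optimal for one linear limit, giving 1420.1 mg.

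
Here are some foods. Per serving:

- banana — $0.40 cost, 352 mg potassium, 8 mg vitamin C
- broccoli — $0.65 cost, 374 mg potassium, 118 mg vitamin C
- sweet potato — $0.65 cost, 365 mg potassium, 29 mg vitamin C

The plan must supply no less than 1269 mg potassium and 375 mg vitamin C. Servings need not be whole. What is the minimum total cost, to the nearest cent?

banana only: max(1269/352, 375/8) = 46.88 servings → $18.75.
broccoli only: max(1269/374, 375/118) = 3.393 servings → $2.21.
sweet potato only: max(1269/365, 375/29) = 12.93 servings → $8.41.
banana + broccoli with both tight: 0.2463 servings and 3.161 servings → $2.15.
banana + sweet potato: the both-tight solution has a negative serving — not a feasible corner.
broccoli + sweet potato with both tight: 3.106 servings and 0.2946 servings → $2.21.
The minimum over all feasible corners is $2.15.

$2.15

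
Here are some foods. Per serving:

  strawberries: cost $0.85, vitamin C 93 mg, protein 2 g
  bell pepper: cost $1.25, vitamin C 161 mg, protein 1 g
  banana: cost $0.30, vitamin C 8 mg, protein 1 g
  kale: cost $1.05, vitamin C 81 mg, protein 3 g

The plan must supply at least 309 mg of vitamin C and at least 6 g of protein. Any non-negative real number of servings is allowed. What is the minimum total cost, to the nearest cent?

With two linear requirements the optimum uses one or two foods; enumerate the corners.
strawberries only: max(309/93, 6/2) = 3.323 servings → $2.82.
bell pepper only: max(309/161, 6/1) = 6 servings → $7.50.
banana only: max(309/8, 6/1) = 38.62 servings → $11.59.
kale only: max(309/81, 6/3) = 3.815 servings → $4.01.
strawberries + bell pepper with both tight: 2.869 servings and 0.262 servings → $2.77.
strawberries + banana: the both-tight solution has a negative serving — not a feasible corner.
strawberries + kale: intersection lies outside the first quadrant.
bell pepper + banana with both tight: 1.706 servings and 4.294 servings → $3.42.
bell pepper + kale with both tight: 1.097 servings and 1.634 servings → $3.09.
banana + kale: the both-tight solution has a negative serving — not a feasible corner.
Cheapest feasible corner: $2.77.

$2.77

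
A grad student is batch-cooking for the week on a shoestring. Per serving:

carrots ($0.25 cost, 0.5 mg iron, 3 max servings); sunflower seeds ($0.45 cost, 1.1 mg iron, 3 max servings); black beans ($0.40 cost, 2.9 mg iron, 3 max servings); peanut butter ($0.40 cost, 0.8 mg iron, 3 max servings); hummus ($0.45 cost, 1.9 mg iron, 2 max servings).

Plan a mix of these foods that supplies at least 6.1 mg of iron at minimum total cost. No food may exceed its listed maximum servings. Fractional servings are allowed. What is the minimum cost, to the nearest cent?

$0.84

Cost per mg of iron: black beans $0.1379, hummus $0.2368, sunflower seeds $0.4091, carrots $0.5000, peanut butter $0.5000.
Take 2.103 servings of black beans: +6.1 mg iron for $0.84 (total $0.84, still need 0.0 mg).
Greedy by cheapest-per-mg is optimal for a single linear constraint, so the minimum cost is $0.84.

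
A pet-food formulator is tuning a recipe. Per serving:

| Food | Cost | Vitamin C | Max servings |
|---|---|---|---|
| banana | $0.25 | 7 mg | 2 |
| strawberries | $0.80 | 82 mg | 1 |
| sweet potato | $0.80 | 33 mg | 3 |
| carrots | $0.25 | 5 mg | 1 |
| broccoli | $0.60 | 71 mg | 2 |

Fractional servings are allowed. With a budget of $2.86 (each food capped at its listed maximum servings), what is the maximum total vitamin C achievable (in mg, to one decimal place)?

259.5 mg

Vitamin C per dollar: broccoli 118.3, strawberries 102.5, sweet potato 41.25, banana 28, carrots 20.
Take 2 servings of broccoli: spends $1.20, +142.0 mg vitamin C (running total 142.0 mg).
Take 1 serving of strawberries: spends $0.80, +82.0 mg vitamin C (running total 224.0 mg).
Take 1.075 servings of sweet potato: spends $0.86, +35.5 mg vitamin C (running total 259.5 mg).
Greedy by best ratio exhausts the cost allowance optimally: 259.5 mg.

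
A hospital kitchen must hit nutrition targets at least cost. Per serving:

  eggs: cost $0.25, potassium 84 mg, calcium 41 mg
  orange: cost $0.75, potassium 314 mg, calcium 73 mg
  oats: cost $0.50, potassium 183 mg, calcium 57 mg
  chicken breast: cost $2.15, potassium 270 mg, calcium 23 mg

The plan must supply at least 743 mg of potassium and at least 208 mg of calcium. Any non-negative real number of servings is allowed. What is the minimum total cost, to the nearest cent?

This is a tiny linear program; its minimum lies at a vertex of the feasible set. List the vertices and price them.
eggs only: max(743/84, 208/41) = 8.845 servings → $2.21.
orange only: max(743/314, 208/73) = 2.849 servings → $2.14.
oats only: max(743/183, 208/57) = 4.06 servings → $2.03.
chicken breast only: max(743/270, 208/23) = 9.043 servings → $19.44.
eggs + orange with both tight: 1.642 servings and 1.927 servings → $1.86.
eggs + oats: intersection lies outside the first quadrant.
eggs + chicken breast with both tight: 4.276 servings and 1.422 servings → $4.13.
orange + oats with both tight: 0.9445 servings and 2.44 servings → $1.93.
orange + chicken breast: intersection lies outside the first quadrant.
oats + chicken breast with both tight: 3.494 servings and 0.3834 servings → $2.57.
Cheapest feasible corner: $1.86.

$1.86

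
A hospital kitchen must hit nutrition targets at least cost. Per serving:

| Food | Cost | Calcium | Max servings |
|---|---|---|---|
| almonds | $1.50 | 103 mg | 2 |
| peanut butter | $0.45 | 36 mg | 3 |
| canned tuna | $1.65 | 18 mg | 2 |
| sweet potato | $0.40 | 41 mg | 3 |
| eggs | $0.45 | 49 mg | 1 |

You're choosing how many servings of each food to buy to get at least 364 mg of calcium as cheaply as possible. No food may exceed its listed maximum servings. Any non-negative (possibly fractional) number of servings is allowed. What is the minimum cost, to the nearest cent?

$4.22

Cost per mg of calcium: eggs $0.0092, sweet potato $0.0098, peanut butter $0.0125, almonds $0.0146, canned tuna $0.0917.
Take 1 serving of eggs: +49.0 mg calcium for $0.45 (total $0.45, still need 315.0 mg).
Take 3 servings of sweet potato: +123.0 mg calcium for $1.20 (total $1.65, still need 192.0 mg).
Take 3 servings of peanut butter: +108.0 mg calcium for $1.35 (total $3.00, still need 84.0 mg).
Take 0.8155 servings of almonds: +84.0 mg calcium for $1.22 (total $4.22, still need 0.0 mg).
Greedy by cheapest-per-mg is optimal for a single linear constraint, so the minimum cost is $4.22.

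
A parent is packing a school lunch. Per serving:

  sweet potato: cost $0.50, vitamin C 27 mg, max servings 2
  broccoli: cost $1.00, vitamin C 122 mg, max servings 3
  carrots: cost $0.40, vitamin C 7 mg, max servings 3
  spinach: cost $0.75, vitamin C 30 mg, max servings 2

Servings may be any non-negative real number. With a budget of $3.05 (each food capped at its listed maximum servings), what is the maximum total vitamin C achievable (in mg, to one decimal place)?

Vitamin C per dollar: broccoli 122, sweet potato 54, spinach 40, carrots 17.5.
Take 3 servings of broccoli: spends $3.00, +366.0 mg vitamin C (running total 366.0 mg).
Take 0.1 servings of sweet potato: spends $0.05, +2.7 mg vitamin C (running total 368.7 mg).
Filling greedily by vitamin C-per-dollar is optimal for one linear limit, giving 368.7 mg.

368.7 mg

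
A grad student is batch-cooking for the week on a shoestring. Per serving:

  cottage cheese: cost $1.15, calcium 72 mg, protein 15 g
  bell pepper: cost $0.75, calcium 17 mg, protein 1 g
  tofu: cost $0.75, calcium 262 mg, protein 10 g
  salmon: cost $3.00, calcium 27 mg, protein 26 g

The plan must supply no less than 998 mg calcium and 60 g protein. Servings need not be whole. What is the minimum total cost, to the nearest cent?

An LP optimum is at a vertex; with two nutrient constraints at most two foods are used. Check each candidate.
cottage cheese only: max(998/72, 60/15) = 13.86 servings → $15.94.
bell pepper only: max(998/17, 60/1) = 60 servings → $45.00.
tofu only: max(998/262, 60/10) = 6 servings → $4.50.
salmon only: max(998/27, 60/26) = 36.96 servings → $110.89.
cottage cheese + bell pepper with both tight: 0.1202 servings and 58.2 servings → $43.79.
cottage cheese + tofu with both tight: 1.788 servings and 3.318 servings → $4.54.
cottage cheese + salmon with both targets exact would need a negative amount; discard.
bell pepper + tofu with both targets exact would need a negative amount; discard.
bell pepper + salmon with both tight: 58.62 servings and 0.05301 servings → $44.13.
tofu + salmon with both tight: 3.719 servings and 0.8774 servings → $5.42.
The minimum over all feasible corners is $4.50.

$4.50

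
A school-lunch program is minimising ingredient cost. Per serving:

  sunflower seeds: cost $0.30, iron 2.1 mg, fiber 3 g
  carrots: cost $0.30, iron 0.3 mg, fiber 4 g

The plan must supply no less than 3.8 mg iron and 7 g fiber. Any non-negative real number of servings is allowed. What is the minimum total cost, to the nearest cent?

sunflower seeds only: max(3.8/2.1, 7/3) = 2.333 servings → $0.70.
carrots only: max(3.8/0.3, 7/4) = 12.67 servings → $3.80.
sunflower seeds + carrots with both tight: 1.747 servings and 0.44 servings → $0.66.
So the least-cost plan costs $0.66.

$0.66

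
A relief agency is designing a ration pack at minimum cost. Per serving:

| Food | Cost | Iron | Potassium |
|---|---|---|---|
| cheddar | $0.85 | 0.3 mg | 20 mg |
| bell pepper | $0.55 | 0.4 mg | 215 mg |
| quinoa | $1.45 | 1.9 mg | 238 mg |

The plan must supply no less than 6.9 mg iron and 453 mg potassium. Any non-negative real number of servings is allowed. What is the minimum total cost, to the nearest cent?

Check every corner: each single food scaled to meet both minima, and each pair solved so both constraints bind.
cheddar only: max(6.9/0.3, 453/20) = 23 servings → $19.55.
bell pepper only: max(6.9/0.4, 453/215) = 17.25 servings → $9.49.
quinoa only: max(6.9/1.9, 453/238) = 3.632 servings → $5.27.
cheddar + bell pepper: intersection lies outside the first quadrant.
cheddar + quinoa: the both-tight solution has a negative serving — not a feasible corner.
bell pepper + quinoa with both targets exact would need a negative amount; discard.
The minimum over all feasible corners is $5.27.

$5.27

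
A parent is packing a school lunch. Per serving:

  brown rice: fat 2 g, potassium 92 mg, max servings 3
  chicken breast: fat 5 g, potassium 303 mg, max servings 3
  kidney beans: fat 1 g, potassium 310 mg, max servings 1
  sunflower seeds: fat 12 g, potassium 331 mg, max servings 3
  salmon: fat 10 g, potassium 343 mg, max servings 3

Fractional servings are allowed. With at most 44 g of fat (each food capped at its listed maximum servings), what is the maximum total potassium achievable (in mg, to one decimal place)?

Potassium per g fat: kidney beans 310, chicken breast 60.6, brown rice 46, salmon 34.3, sunflower seeds 27.58.
Take 1 serving of kidney beans: uses 1 g fat, +310.0 mg potassium (running total 310.0 mg).
Take 3 servings of chicken breast: uses 15 g fat, +909.0 mg potassium (running total 1219.0 mg).
Take 3 servings of brown rice: uses 6 g fat, +276.0 mg potassium (running total 1495.0 mg).
Take 2.2 servings of salmon: uses 22 g fat, +754.6 mg potassium (running total 2249.6 mg).
Filling greedily by potassium-per-g fat is optimal for one linear limit, giving 2249.6 mg.

2249.6 mg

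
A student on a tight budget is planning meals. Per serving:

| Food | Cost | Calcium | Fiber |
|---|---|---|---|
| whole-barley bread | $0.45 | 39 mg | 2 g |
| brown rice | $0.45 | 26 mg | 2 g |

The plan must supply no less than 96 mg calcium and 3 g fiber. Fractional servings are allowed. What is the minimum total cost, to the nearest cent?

$1.11

whole-barley bread only: max(96/39, 3/2) = 2.462 servings → $1.11.
brown rice only: max(96/26, 3/2) = 3.692 servings → $1.66.
whole-barley bread + brown rice: intersection lies outside the first quadrant.
Cheapest feasible corner: $1.11.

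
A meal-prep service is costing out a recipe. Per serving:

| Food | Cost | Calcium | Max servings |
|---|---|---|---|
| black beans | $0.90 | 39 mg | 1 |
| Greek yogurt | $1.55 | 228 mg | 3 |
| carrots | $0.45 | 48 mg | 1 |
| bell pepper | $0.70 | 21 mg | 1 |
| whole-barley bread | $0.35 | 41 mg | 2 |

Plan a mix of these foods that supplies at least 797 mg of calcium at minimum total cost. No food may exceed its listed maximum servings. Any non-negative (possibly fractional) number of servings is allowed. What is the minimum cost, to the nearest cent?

Cost per mg of calcium: Greek yogurt $0.0068, whole-barley bread $0.0085, carrots $0.0094, black beans $0.0231, bell pepper $0.0333.
Take 3 servings of Greek yogurt: +684.0 mg calcium for $4.65 (total $4.65, still need 113.0 mg).
Take 2 servings of whole-barley bread: +82.0 mg calcium for $0.70 (total $5.35, still need 31.0 mg).
Take 0.6458 servings of carrots: +31.0 mg calcium for $0.29 (total $5.64, still need 0.0 mg).
Greedy by cheapest-per-mg is optimal for a single linear constraint, so the minimum cost is $5.64.

$5.64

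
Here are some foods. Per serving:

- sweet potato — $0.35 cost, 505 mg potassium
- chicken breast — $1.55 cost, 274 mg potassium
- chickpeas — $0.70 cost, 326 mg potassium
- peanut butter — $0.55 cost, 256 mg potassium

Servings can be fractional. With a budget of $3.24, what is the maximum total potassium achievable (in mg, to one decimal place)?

Potassium per dollar: sweet potato 1443, chickpeas 465.7, peanut butter 465.5, chicken breast 176.8.
With no serving limits, spend the whole cost allowance on sweet potato: $3.24 / $0.35 × 505 mg = 4674.9 mg.

4674.9 mg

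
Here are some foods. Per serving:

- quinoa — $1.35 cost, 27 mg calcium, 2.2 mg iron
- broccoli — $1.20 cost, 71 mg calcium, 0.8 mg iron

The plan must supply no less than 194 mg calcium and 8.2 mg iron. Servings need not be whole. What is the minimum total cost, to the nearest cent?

This is a tiny linear program; its minimum lies at a vertex of the feasible set. List the vertices and price them.
quinoa only: max(194/27, 8.2/2.2) = 7.185 servings → $9.70.
broccoli only: max(194/71, 8.2/0.8) = 10.25 servings → $12.30.
quinoa + broccoli with both tight: 3.172 servings and 1.526 servings → $6.11.
The minimum over all feasible corners is $6.11.

$6.11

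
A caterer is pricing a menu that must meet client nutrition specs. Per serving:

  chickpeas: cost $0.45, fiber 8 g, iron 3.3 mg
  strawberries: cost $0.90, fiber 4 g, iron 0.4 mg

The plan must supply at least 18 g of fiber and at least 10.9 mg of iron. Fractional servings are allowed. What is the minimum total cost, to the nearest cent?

The cheapest plan sits at a corner of the feasible region — with two constraints it uses at most two foods.
chickpeas only: max(18/8, 10.9/3.3) = 3.303 servings → $1.49.
strawberries only: max(18/4, 10.9/0.4) = 27.25 servings → $24.52.
chickpeas + strawberries with both targets exact would need a negative amount; discard.
The minimum over all feasible corners is $1.49.

$1.49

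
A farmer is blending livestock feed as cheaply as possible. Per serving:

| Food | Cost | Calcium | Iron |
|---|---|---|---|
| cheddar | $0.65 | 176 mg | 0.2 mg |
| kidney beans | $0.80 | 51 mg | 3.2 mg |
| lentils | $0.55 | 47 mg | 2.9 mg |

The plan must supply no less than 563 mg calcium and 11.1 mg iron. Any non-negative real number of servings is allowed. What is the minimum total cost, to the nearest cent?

Minimising a linear cost over {calcium ≥ 563, iron ≥ 11.1, servings ≥ 0} — the optimum is at a vertex, using one or two foods.
cheddar only: max(563/176, 11.1/0.2) = 55.5 servings → $36.08.
kidney beans only: max(563/51, 11.1/3.2) = 11.04 servings → $8.83.
lentils only: max(563/47, 11.1/2.9) = 11.98 servings → $6.59.
cheddar + kidney beans with both tight: 2.234 servings and 3.329 servings → $4.12.
cheddar + lentils with both tight: 2.218 servings and 3.675 servings → $3.46.
kidney beans + lentils with both targets exact would need a negative amount; discard.
So the least-cost plan costs $3.46.

$3.46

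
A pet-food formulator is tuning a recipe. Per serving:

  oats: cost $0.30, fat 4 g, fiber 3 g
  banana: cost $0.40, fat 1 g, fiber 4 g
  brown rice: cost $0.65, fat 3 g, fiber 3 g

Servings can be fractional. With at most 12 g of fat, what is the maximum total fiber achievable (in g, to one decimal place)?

Fiber per g fat: banana 4, brown rice 1, oats 0.75.
With no serving limits, spend the whole fat allowance on banana: 12 g / 1 g × 4 g = 48.0 g.

48.0 g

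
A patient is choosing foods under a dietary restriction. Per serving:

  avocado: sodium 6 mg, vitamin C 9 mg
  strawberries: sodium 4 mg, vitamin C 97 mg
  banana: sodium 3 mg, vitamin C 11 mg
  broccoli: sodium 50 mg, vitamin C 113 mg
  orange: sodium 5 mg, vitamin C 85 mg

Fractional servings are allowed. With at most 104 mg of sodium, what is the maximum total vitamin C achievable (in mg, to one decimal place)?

Vitamin C per mg sodium: strawberries 24.25, orange 17, banana 3.667, broccoli 2.26, avocado 1.5.
With no serving limits, spend the whole sodium allowance on strawberries: 104 mg / 4 mg × 97 mg = 2522.0 mg.

2522.0 mg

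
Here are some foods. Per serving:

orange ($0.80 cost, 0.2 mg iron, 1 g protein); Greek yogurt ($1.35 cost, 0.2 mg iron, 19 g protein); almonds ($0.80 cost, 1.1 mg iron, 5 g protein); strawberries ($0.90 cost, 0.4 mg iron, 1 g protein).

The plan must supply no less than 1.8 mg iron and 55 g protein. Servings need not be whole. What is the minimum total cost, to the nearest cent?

$4.43

This is a tiny linear program; its minimum lies at a vertex of the feasible set. List the vertices and price them.
orange only: max(1.8/0.2, 55/1) = 55 servings → $44.00.
Greek yogurt only: max(1.8/0.2, 55/19) = 9 servings → $12.15.
almonds only: max(1.8/1.1, 55/5) = 11 servings → $8.80.
strawberries only: max(1.8/0.4, 55/1) = 55 servings → $49.50.
orange + Greek yogurt with both tight: 6.444 servings and 2.556 servings → $8.61.
orange + almonds: the both-tight solution has a negative serving — not a feasible corner.
orange + strawberries: the both-tight solution has a negative serving — not a feasible corner.
Greek yogurt + almonds with both tight: 2.588 servings and 1.166 servings → $4.43.
Greek yogurt + strawberries with both tight: 2.73 servings and 3.135 servings → $6.51.
almonds + strawberries: intersection lies outside the first quadrant.
The minimum over all feasible corners is $4.43.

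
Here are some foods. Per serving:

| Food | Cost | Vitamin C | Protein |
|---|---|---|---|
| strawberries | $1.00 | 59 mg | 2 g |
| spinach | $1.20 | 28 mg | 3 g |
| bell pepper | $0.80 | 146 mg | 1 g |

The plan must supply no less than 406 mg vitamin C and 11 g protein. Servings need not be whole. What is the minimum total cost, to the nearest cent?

Minimising a linear cost over {vitamin C ≥ 406, protein ≥ 11, servings ≥ 0} — the optimum is at a vertex, using one or two foods.
strawberries only: max(406/59, 11/2) = 6.881 servings → $6.88.
spinach only: max(406/28, 11/3) = 14.5 servings → $17.40.
bell pepper only: max(406/146, 11/1) = 11 servings → $8.80.
strawberries + spinach: the both-tight solution has a negative serving — not a feasible corner.
strawberries + bell pepper with both tight: 5.15 servings and 0.6996 servings → $5.71.
spinach + bell pepper with both tight: 2.927 servings and 2.22 servings → $5.29.
Cheapest feasible corner: $5.29.

$5.29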